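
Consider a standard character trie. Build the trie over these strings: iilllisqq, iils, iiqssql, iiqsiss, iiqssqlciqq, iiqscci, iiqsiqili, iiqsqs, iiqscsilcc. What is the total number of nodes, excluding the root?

36

Count nodes per top-level branch (shared prefixes stored once):
  'i'-branch (iilllisqq, iils, iiqscci, iiqscsilcc, iiqsiqili, iiqsiss, iiqsqs, iiqssql, iiqssqlciqq): 36 nodes
Sum: 36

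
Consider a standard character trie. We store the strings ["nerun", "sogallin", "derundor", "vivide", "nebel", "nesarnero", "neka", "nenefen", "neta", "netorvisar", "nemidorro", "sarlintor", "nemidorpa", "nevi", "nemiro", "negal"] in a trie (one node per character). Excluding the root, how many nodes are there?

For each word, the new-node count is its length minus the longest prefix already in the trie:
  "nerun" → 5 new (n, e, r, u, n)
  "sogallin" → 8 new (s, o, g, a, l, l, i, n)
  "derundor" → 8 new (d, e, r, u, n, d, o, r)
  "vivide" → 6 new (v, i, v, i, d, e)
  "nebel" → prefix "ne" already present; 3 new (b, e, l)
  "nesarnero" → prefix "ne" already present; 7 new (s, a, r, n, e, r, o)
  "neka" → prefix "ne" already present; 2 new (k, a)
  "nenefen" → prefix "ne" already present; 5 new (n, e, f, e, n)
  "neta" → prefix "ne" already present; 2 new (t, a)
  "netorvisar" → prefix "net" already present; 7 new (o, r, v, i, s, a, r)
  "nemidorro" → prefix "ne" already present; 7 new (m, i, d, o, r, r, o)
  "sarlintor" → prefix "s" already present; 8 new (a, r, l, i, n, t, o, r)
  "nemidorpa" → prefix "nemidor" already present; 2 new (p, a)
  "nevi" → prefix "ne" already present; 2 new (v, i)
  "nemiro" → prefix "nemi" already present; 2 new (r, o)
  "negal" → prefix "ne" already present; 3 new (g, a, l)
Total nodes = 5 + 8 + 8 + 6 + 3 + 7 + 2 + 5 + 2 + 7 + 7 + 8 + 2 + 2 + 2 + 3 = 77

77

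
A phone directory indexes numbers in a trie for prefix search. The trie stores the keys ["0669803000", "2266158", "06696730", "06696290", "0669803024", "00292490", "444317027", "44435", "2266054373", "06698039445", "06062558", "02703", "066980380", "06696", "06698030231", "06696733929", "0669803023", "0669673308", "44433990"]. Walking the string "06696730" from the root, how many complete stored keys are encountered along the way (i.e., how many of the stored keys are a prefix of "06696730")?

Traverse "06696730" character by character; count nodes along the way that are marked as word ends.
Prefixes of the query that are stored words: "06696", "06696730"
Count: 2

2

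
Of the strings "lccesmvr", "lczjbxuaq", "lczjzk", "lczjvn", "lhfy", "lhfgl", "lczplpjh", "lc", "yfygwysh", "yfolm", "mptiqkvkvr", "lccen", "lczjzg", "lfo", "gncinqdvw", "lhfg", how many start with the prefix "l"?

Filter for entries beginning with "l":
Words under "l": lc, lccen, lccesmvr, lczjbxuaq, lczjvn, lczjzg, lczjzk, lczplpjh, lfo, lhfg, lhfgl, lhfy
Count: 12

12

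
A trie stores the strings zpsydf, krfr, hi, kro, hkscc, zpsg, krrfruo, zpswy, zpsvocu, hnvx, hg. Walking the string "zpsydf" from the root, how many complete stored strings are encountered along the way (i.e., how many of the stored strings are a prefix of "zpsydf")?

Check each prefix of "zpsydf" against the stored set — each match is an end-marker on the path.
Prefixes of the query that are stored words: "zpsydf"
Count: 1

1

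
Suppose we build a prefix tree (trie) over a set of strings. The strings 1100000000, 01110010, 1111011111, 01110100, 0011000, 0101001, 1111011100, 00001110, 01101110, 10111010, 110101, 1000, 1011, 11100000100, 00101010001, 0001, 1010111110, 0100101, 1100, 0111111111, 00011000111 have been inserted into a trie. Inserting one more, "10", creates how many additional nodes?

Every character of "10" already lies on an existing path (it is a prefix of some stored word).
No new nodes are needed: 0.

0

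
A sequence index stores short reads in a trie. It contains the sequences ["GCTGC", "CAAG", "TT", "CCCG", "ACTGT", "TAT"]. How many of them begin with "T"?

Walk to "T"; the words in its subtree are exactly those with that prefix.
Words under "T": TAT, TT
Count: 2

2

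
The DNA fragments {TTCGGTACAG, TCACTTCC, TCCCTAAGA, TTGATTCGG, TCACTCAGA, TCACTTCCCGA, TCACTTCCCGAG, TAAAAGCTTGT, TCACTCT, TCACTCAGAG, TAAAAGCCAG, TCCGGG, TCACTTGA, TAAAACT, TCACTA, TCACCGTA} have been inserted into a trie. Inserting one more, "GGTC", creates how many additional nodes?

4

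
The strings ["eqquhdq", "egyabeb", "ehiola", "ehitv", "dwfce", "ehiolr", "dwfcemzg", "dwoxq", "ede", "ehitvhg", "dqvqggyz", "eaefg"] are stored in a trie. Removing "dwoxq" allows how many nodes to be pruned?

After clearing the end-marker at "dwoxq", prune upward until reaching a node still needed by another word.
The suffix "oxq" (3 nodes) is used only by "dwoxq"; the node for "dw" still has the child "f", so pruning stops there.
Nodes removed: 3

3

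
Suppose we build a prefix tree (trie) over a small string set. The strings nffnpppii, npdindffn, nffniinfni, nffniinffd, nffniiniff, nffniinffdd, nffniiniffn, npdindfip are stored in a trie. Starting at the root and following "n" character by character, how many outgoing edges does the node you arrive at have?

2

The children of the "n" node are the distinct next characters among strings starting with "n".
Distinct next characters after "n": f, p.
That node has 2 child edges.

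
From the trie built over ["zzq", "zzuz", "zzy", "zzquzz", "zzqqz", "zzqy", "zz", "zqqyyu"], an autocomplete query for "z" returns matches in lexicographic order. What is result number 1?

zqqyyu

Words with prefix "z", in lexicographic order: "zqqyyu", "zz", "zzq", "zzqqz", "zzquzz", "zzqy", "zzuz", "zzy"
Position 1: zqqyyu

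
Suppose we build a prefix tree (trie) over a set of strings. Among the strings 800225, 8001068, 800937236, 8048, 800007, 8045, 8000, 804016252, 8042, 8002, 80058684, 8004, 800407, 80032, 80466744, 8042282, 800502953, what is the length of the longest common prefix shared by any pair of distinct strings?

Look for the deepest trie node that still has at least two words in its subtree.
"8000" and "800007" agree on "8000" (4 characters) before diverging; nothing deeper is shared.
Longest shared-prefix length: 4

4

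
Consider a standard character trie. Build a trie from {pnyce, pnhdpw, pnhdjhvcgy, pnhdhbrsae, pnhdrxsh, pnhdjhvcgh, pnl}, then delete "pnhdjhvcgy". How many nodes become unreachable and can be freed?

1

Walk "pnhdjhvcgy" from the leaf back toward the root, removing each node that no remaining word uses.
The suffix "y" (1 node) is used only by "pnhdjhvcgy"; the node for "pnhdjhvcg" still has the child "h", so pruning stops there.
Nodes removed: 1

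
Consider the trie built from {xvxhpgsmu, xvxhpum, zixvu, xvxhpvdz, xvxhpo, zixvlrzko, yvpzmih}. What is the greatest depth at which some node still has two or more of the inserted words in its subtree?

Equivalently: take the maximum, over all pairs, of their longest common prefix length.
"xvxhpgsmu" and "xvxhpo" agree on "xvxhp" (5 characters) before diverging; nothing deeper is shared.
Longest shared-prefix length: 5

5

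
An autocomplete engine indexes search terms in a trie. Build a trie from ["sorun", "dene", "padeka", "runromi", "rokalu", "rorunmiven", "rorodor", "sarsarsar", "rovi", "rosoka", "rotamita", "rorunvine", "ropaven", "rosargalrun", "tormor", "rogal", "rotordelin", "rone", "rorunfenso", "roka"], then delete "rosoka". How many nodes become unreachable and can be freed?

3

A node on "rosoka"'s path can go only if nothing else ends at it or branches off below it.
The suffix "oka" (3 nodes) is used only by "rosoka"; the node for "ros" still has the child "a", so pruning stops there.
Nodes removed: 3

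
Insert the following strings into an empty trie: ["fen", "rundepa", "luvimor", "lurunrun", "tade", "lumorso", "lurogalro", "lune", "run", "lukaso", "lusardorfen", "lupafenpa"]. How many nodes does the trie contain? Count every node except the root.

60

Insert word by word; a character creates a node only if that edge doesn't already exist:
  "fen" → 3 new (f, e, n)
  "rundepa" → 7 new (r, u, n, d, e, p, a)
  "luvimor" → 7 new (l, u, v, i, m, o, r)
  "lurunrun" → prefix "lu" already present; 6 new (r, u, n, r, u, n)
  "tade" → 4 new (t, a, d, e)
  "lumorso" → prefix "lu" already present; 5 new (m, o, r, s, o)
  "lurogalro" → prefix "lur" already present; 6 new (o, g, a, l, r, o)
  "lune" → prefix "lu" already present; 2 new (n, e)
  "run" → prefix "run" already present; 0 new (none)
  "lukaso" → prefix "lu" already present; 4 new (k, a, s, o)
  "lusardorfen" → prefix "lu" already present; 9 new (s, a, r, d, o, r, f, e, n)
  "lupafenpa" → prefix "lu" already present; 7 new (p, a, f, e, n, p, a)
Total nodes = 3 + 7 + 7 + 6 + 4 + 5 + 6 + 2 + 0 + 4 + 9 + 7 = 60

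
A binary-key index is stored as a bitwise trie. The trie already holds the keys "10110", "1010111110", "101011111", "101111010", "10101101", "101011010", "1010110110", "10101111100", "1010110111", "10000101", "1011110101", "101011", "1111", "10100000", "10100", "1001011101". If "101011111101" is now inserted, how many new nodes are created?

"101011111" is already a path in the trie; the remaining "101" must be added.
Each of the 3 remaining characters creates one node.

3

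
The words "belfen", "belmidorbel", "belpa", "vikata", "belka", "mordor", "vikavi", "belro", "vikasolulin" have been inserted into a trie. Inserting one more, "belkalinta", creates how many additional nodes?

The longest prefix of "belkalinta" already in the trie is "belka" (length 5).
So 10 − 5 = 5 new nodes.

5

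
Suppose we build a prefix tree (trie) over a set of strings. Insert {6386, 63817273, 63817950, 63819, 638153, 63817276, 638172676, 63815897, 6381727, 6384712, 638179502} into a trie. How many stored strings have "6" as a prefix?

11

Traverse to the node for "6", then collect every word in that subtree.
Matches: "638153", "63815897", "638172676", "6381727", "63817273", "63817276", "63817950", "638179502", "63819", "6384712", "6386"
Count: 11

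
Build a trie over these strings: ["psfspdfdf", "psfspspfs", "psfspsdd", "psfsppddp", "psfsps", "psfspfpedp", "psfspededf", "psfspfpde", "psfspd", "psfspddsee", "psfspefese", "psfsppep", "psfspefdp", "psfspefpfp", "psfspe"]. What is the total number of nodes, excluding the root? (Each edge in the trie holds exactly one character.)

Trace insertions, counting only characters that open a new branch:
  "psfspdfdf" → 9 new (p, s, f, s, p, d, f, d, f)
  "psfspspfs" → prefix "psfsp" already present; 4 new (s, p, f, s)
  "psfspsdd" → prefix "psfsps" already present; 2 new (d, d)
  "psfsppddp" → prefix "psfsp" already present; 4 new (p, d, d, p)
  "psfsps" → prefix "psfsps" already present; 0 new (none)
  "psfspfpedp" → prefix "psfsp" already present; 5 new (f, p, e, d, p)
  "psfspededf" → prefix "psfsp" already present; 5 new (e, d, e, d, f)
  "psfspfpde" → prefix "psfspfp" already present; 2 new (d, e)
  "psfspd" → prefix "psfspd" already present; 0 new (none)
  "psfspddsee" → prefix "psfspd" already present; 4 new (d, s, e, e)
  "psfspefese" → prefix "psfspe" already present; 4 new (f, e, s, e)
  "psfsppep" → prefix "psfspp" already present; 2 new (e, p)
  "psfspefdp" → prefix "psfspef" already present; 2 new (d, p)
  "psfspefpfp" → prefix "psfspef" already present; 3 new (p, f, p)
  "psfspe" → prefix "psfspe" already present; 0 new (none)
Total nodes = 9 + 4 + 2 + 4 + 0 + 5 + 5 + 2 + 0 + 4 + 4 + 2 + 2 + 3 + 0 = 46

46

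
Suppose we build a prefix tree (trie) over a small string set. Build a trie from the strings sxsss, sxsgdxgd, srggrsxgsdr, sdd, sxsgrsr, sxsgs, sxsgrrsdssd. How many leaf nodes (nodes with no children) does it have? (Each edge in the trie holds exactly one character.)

7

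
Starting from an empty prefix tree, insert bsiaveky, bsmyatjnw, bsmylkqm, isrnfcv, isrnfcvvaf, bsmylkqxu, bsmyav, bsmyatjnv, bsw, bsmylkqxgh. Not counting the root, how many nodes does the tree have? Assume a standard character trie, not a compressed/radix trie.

36

Insert word by word; a character creates a node only if that edge doesn't already exist:
  "bsiaveky" → 8 new (b, s, i, a, v, e, k, y)
  "bsmyatjnw" → prefix "bs" already present; 7 new (m, y, a, t, j, n, w)
  "bsmylkqm" → prefix "bsmy" already present; 4 new (l, k, q, m)
  "isrnfcv" → 7 new (i, s, r, n, f, c, v)
  "isrnfcvvaf" → prefix "isrnfcv" already present; 3 new (v, a, f)
  "bsmylkqxu" → prefix "bsmylkq" already present; 2 new (x, u)
  "bsmyav" → prefix "bsmya" already present; 1 new (v)
  "bsmyatjnv" → prefix "bsmyatjn" already present; 1 new (v)
  "bsw" → prefix "bs" already present; 1 new (w)
  "bsmylkqxgh" → prefix "bsmylkqx" already present; 2 new (g, h)
Total nodes = 8 + 7 + 4 + 7 + 3 + 2 + 1 + 1 + 1 + 2 = 36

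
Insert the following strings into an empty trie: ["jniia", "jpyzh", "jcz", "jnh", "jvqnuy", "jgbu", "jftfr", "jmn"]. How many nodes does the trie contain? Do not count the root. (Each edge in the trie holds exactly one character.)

26

Trie structure (* marks end of a word):
(root)
└─ j
   ├─ c
   │  └─ z *
   ├─ f
   │  └─ t
   │     └─ f
   │        └─ r *
   ├─ g
   │  └─ b
   │     └─ u *
   ├─ m
   │  └─ n *
   ├─ n
   │  ├─ h *
   │  └─ i
   │     └─ i
   │        └─ a *
   ├─ p
   │  └─ y
   │     └─ z
   │        └─ h *
   └─ v
      └─ q
         └─ n
            └─ u
               └─ y *
Counting every labelled node above: 26.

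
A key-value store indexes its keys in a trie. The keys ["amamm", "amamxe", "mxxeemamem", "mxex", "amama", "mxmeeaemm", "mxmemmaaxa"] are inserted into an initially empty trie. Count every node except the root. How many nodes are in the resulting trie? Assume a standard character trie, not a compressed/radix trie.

33

Count nodes per top-level branch (shared prefixes stored once):
  'a'-branch (amama, amamm, amamxe): 8 nodes
  'm'-branch (mxex, mxmeeaemm, mxmemmaaxa, mxxeemamem): 25 nodes
Sum: 33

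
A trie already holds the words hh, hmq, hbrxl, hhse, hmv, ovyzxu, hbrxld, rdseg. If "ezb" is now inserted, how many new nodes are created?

"ezb" shares no prefix with any stored word, so all 3 characters open new nodes.
3 − 0 = 3 new nodes.

3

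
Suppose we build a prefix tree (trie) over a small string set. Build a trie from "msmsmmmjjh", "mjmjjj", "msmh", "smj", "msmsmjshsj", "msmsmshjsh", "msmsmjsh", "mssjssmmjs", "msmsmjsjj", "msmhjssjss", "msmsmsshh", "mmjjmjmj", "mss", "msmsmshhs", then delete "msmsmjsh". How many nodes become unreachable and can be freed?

0

A node on "msmsmjsh"'s path can go only if nothing else ends at it or branches off below it.
Every node on "msmsmjsh" is still needed (e.g. by "msmsmjshsj"), so nothing is freed.
Nodes removed: 0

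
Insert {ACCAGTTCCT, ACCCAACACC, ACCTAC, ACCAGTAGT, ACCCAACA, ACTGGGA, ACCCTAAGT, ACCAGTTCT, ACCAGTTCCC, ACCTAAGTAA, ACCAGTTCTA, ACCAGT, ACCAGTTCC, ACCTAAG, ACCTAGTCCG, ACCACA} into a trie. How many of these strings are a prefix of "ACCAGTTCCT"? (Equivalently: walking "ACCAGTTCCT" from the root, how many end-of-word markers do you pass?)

3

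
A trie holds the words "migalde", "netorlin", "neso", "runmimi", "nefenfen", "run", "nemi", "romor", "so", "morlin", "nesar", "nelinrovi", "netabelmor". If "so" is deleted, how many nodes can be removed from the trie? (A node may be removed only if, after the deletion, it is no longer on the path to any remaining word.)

2

After clearing the end-marker at "so", prune upward until reaching a node still needed by another word.
No other word shares any prefix with "so", so all 2 of its nodes go.
Nodes removed: 2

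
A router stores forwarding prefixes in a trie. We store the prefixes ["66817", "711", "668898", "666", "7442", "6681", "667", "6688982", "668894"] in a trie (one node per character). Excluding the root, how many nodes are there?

18

Insert word by word; a character creates a node only if that edge doesn't already exist:
  "66817" → 5 new (6, 6, 8, 1, 7)
  "711" → 3 new (7, 1, 1)
  "668898" → prefix "668" already present; 3 new (8, 9, 8)
  "666" → prefix "66" already present; 1 new (6)
  "7442" → prefix "7" already present; 3 new (4, 4, 2)
  "6681" → prefix "6681" already present; 0 new (none)
  "667" → prefix "66" already present; 1 new (7)
  "6688982" → prefix "668898" already present; 1 new (2)
  "668894" → prefix "66889" already present; 1 new (4)
Total nodes = 5 + 3 + 3 + 1 + 3 + 0 + 1 + 1 + 1 = 18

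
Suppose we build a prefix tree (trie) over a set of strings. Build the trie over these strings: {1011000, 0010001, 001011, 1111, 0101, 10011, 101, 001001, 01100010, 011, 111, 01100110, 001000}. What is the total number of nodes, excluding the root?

35

Trace insertions, counting only characters that open a new branch:
  "1011000" → 7 new (1, 0, 1, 1, 0, 0, 0)
  "0010001" → 7 new (0, 0, 1, 0, 0, 0, 1)
  "001011" → prefix "0010" already present; 2 new (1, 1)
  "1111" → prefix "1" already present; 3 new (1, 1, 1)
  "0101" → prefix "0" already present; 3 new (1, 0, 1)
  "10011" → prefix "10" already present; 3 new (0, 1, 1)
  "101" → prefix "101" already present; 0 new (none)
  "001001" → prefix "00100" already present; 1 new (1)
  "01100010" → prefix "01" already present; 6 new (1, 0, 0, 0, 1, 0)
  "011" → prefix "011" already present; 0 new (none)
  "111" → prefix "111" already present; 0 new (none)
  "01100110" → prefix "01100" already present; 3 new (1, 1, 0)
  "001000" → prefix "001000" already present; 0 new (none)
Total nodes = 7 + 7 + 2 + 3 + 3 + 3 + 0 + 1 + 6 + 0 + 0 + 3 + 0 = 35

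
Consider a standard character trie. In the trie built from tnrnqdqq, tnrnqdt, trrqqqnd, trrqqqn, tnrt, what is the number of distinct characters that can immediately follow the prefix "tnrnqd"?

Follow the path "tnrnqd" to its node, then look at its outgoing edges.
Characters that immediately follow "tnrnqd" among the stored strings: {q, t}.
That node has 2 child edges.

2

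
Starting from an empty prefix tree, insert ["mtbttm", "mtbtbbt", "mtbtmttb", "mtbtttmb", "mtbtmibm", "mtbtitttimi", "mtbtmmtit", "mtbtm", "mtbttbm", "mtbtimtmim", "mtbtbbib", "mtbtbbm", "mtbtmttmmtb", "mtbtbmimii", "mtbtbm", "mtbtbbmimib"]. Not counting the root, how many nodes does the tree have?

Count nodes per top-level branch (shared prefixes stored once):
  'm'-branch (mtbtbbib, mtbtbbm, mtbtbbmimib, mtbtbbt, mtbtbm, mtbtbmimii, mtbtimtmim, mtbtitttimi, mtbtm, mtbtmibm, mtbtmmtit, mtbtmttb, mtbtmttmmtb, mtbttbm, mtbttm, mtbtttmb): 53 nodes
Sum: 53

53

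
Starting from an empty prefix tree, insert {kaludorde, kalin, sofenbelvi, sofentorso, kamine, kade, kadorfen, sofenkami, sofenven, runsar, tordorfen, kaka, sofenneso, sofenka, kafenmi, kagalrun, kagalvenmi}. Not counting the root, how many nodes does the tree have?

Insert word by word; a character creates a node only if that edge doesn't already exist:
  "kaludorde" → 9 new (k, a, l, u, d, o, r, d, e)
  "kalin" → prefix "kal" already present; 2 new (i, n)
  "sofenbelvi" → 10 new (s, o, f, e, n, b, e, l, v, i)
  "sofentorso" → prefix "sofen" already present; 5 new (t, o, r, s, o)
  "kamine" → prefix "ka" already present; 4 new (m, i, n, e)
  "kade" → prefix "ka" already present; 2 new (d, e)
  "kadorfen" → prefix "kad" already present; 5 new (o, r, f, e, n)
  "sofenkami" → prefix "sofen" already present; 4 new (k, a, m, i)
  "sofenven" → prefix "sofen" already present; 3 new (v, e, n)
  "runsar" → 6 new (r, u, n, s, a, r)
  "tordorfen" → 9 new (t, o, r, d, o, r, f, e, n)
  "kaka" → prefix "ka" already present; 2 new (k, a)
  "sofenneso" → prefix "sofen" already present; 4 new (n, e, s, o)
  "sofenka" → prefix "sofenka" already present; 0 new (none)
  "kafenmi" → prefix "ka" already present; 5 new (f, e, n, m, i)
  "kagalrun" → prefix "ka" already present; 6 new (g, a, l, r, u, n)
  "kagalvenmi" → prefix "kagal" already present; 5 new (v, e, n, m, i)
Total nodes = 9 + 2 + 10 + 5 + 4 + 2 + 5 + 4 + 3 + 6 + 9 + 2 + 4 + 0 + 5 + 6 + 5 = 81

81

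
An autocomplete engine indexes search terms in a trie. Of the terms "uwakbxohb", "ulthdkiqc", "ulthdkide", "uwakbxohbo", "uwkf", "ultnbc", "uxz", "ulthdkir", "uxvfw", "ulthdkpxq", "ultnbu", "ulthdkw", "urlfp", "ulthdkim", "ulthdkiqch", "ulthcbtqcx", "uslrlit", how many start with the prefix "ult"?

10

Walk to "ult"; the words in its subtree are exactly those with that prefix.
Words under "ult": ulthcbtqcx, ulthdkide, ulthdkim, ulthdkiqc, ulthdkiqch, ulthdkir, ulthdkpxq, ulthdkw, ultnbc, ultnbu
Count: 10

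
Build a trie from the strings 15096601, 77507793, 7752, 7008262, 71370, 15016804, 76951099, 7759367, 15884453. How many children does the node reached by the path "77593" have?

The children of the "77593" node are the distinct next characters among strings starting with "77593".
Distinct next characters after "77593": 6.
That node has 1 child edge.

1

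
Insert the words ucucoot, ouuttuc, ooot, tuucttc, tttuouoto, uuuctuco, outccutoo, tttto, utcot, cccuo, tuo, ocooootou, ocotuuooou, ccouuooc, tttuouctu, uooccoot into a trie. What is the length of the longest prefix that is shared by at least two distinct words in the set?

Equivalently: take the maximum, over all pairs, of their longest common prefix length.
e.g. "tttuouctu" and "tttuouoto" share the prefix "tttuou" of length 6; no pair shares a longer one.
Longest shared-prefix length: 6

6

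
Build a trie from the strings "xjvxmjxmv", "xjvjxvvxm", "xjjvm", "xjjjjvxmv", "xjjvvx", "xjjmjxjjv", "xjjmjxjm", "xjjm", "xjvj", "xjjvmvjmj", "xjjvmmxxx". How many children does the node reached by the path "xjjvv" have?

1

Walk "xjjvv" from the root, arriving at one node.
Distinct next characters after "xjjvv": x.
That node has 1 child edge.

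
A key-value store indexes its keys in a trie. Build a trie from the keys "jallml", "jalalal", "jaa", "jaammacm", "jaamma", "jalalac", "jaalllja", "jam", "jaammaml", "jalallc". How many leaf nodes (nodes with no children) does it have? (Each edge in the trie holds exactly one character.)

8

Leaves are exactly the stored words that no other stored word extends.
Those words: "jaalllja", "jaammacm", "jaammaml", "jalalac", "jalalal", "jalallc", "jallml", "jam"
Leaf count: 8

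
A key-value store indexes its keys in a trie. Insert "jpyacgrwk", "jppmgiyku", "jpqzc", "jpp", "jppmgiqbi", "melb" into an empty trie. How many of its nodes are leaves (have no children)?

A leaf is a node with no children — equivalently, the end of a word that is not a proper prefix of any other stored word.
Those words: "jppmgiqbi", "jppmgiyku", "jpqzc", "jpyacgrwk", "melb"
Leaf count: 5

5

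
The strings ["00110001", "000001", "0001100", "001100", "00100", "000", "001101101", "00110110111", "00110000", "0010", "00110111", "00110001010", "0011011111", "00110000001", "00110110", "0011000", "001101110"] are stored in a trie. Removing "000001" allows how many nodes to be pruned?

Walk "000001" from the leaf back toward the root, removing each node that no remaining word uses.
The suffix "001" (3 nodes) is used only by "000001"; the node for "000" still has the child "1", so pruning stops there.
Nodes removed: 3

3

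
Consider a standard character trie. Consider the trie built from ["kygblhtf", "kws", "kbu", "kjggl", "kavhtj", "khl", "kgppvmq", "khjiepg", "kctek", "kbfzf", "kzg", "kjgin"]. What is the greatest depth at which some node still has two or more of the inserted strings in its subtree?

Look for the deepest trie node that still has at least two words in its subtree.
"kjggl" and "kjgin" agree on "kjg" (3 characters) before diverging; nothing deeper is shared.
Longest shared-prefix length: 3

3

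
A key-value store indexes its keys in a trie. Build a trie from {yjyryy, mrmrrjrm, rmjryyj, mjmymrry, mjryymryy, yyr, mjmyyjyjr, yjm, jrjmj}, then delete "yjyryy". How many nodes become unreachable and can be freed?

4

A node on "yjyryy"'s path can go only if nothing else ends at it or branches off below it.
The suffix "yryy" (4 nodes) is used only by "yjyryy"; the node for "yj" still has the child "m", so pruning stops there.
Nodes removed: 4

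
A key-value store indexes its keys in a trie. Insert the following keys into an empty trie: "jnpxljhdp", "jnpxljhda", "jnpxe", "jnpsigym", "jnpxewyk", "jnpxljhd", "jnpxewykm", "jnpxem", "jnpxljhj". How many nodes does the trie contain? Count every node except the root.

Trie structure (* marks end of a word):
(root)
└─ j
   └─ n
      └─ p
         ├─ s
         │  └─ i
         │     └─ g
         │        └─ y
         │           └─ m *
         └─ x
            ├─ e *
            │  ├─ m *
            │  └─ w
            │     └─ y
            │        └─ k *
            │           └─ m *
            └─ l
               └─ j
                  └─ h
                     ├─ d *
                     │  ├─ a *
                     │  └─ p *
                     └─ j *
Counting every labelled node above: 22.

22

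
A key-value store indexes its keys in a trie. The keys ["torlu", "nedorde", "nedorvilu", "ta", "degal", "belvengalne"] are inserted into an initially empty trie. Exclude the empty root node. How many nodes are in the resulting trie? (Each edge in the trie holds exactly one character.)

Count nodes per top-level branch (shared prefixes stored once):
  'b'-branch (belvengalne): 11 nodes
  'd'-branch (degal): 5 nodes
  'n'-branch (nedorde, nedorvilu): 11 nodes
  't'-branch (ta, torlu): 6 nodes
Sum: 33

33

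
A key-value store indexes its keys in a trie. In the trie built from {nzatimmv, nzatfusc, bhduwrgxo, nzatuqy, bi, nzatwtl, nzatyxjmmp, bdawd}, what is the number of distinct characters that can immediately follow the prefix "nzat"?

5

Follow the path "nzat" to its node, then look at its outgoing edges.
Distinct next characters after "nzat": f, i, u, w, y.
That node has 5 child edges.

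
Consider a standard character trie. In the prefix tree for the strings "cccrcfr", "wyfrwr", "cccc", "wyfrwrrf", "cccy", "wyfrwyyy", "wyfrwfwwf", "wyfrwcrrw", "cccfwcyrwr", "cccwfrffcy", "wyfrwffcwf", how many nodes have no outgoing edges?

10

A leaf is a node with no children — equivalently, the end of a word that is not a proper prefix of any other stored word.
Those words: "cccc", "cccfwcyrwr", "cccrcfr", "cccwfrffcy", "cccy", "wyfrwcrrw", "wyfrwffcwf", "wyfrwfwwf", "wyfrwrrf", "wyfrwyyy"
Leaf count: 10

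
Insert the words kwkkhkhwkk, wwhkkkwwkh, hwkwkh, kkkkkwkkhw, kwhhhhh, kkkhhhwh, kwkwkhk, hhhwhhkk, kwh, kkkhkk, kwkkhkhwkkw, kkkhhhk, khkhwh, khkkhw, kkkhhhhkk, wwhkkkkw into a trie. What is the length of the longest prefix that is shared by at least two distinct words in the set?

The deepest shared node is where two words last agree before diverging.
"kwkkhkhwkk" and "kwkkhkhwkkw" agree on "kwkkhkhwkk" (10 characters) before diverging; nothing deeper is shared.
Longest shared-prefix length: 10

10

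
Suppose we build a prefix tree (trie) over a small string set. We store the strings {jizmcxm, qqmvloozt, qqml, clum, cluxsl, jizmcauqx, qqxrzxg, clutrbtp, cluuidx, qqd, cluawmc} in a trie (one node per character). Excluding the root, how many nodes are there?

Count nodes per top-level branch (shared prefixes stored once):
  'c'-branch (cluawmc, clum, clutrbtp, cluuidx, cluxsl): 20 nodes
  'j'-branch (jizmcauqx, jizmcxm): 11 nodes
  'q'-branch (qqd, qqml, qqmvloozt, qqxrzxg): 16 nodes
Sum: 47

47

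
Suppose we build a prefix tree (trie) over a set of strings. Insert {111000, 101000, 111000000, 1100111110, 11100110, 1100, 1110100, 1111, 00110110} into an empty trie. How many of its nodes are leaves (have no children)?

7

A leaf is a node with no children — equivalently, the end of a word that is not a proper prefix of any other stored word.
Those words: "00110110", "101000", "1100111110", "111000000", "11100110", "1110100", "1111"
Leaf count: 7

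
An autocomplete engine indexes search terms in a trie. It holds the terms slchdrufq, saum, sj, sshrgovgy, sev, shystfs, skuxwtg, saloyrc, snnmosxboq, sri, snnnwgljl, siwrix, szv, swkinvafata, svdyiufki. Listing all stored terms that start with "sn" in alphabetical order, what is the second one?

DFS of the "sn" subtree visits, in order: "snnmosxboq", "snnnwgljl"
The 2nd is snnnwgljl.

snnnwgljl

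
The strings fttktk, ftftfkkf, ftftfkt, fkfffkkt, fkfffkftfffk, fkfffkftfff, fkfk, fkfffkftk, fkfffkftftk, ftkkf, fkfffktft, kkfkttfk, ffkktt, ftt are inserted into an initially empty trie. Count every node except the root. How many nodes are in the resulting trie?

For each word, the new-node count is its length minus the longest prefix already in the trie:
  "fttktk" → 6 new (f, t, t, k, t, k)
  "ftftfkkf" → prefix "ft" already present; 6 new (f, t, f, k, k, f)
  "ftftfkt" → prefix "ftftfk" already present; 1 new (t)
  "fkfffkkt" → prefix "f" already present; 7 new (k, f, f, f, k, k, t)
  "fkfffkftfffk" → prefix "fkfffk" already present; 6 new (f, t, f, f, f, k)
  "fkfffkftfff" → prefix "fkfffkftfff" already present; 0 new (none)
  "fkfk" → prefix "fkf" already present; 1 new (k)
  "fkfffkftk" → prefix "fkfffkft" already present; 1 new (k)
  "fkfffkftftk" → prefix "fkfffkftf" already present; 2 new (t, k)
  "ftkkf" → prefix "ft" already present; 3 new (k, k, f)
  "fkfffktft" → prefix "fkfffk" already present; 3 new (t, f, t)
  "kkfkttfk" → 8 new (k, k, f, k, t, t, f, k)
  "ffkktt" → prefix "f" already present; 5 new (f, k, k, t, t)
  "ftt" → prefix "ftt" already present; 0 new (none)
Total nodes = 6 + 6 + 1 + 7 + 6 + 0 + 1 + 1 + 2 + 3 + 3 + 8 + 5 + 0 = 49

49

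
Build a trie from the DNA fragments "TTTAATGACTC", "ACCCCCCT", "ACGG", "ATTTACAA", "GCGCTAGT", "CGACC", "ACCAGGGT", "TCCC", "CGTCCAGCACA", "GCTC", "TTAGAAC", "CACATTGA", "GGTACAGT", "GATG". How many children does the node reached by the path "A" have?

2

Walk "A" from the root, arriving at one node.
Distinct next characters after "A": C, T.
That node has 2 child edges.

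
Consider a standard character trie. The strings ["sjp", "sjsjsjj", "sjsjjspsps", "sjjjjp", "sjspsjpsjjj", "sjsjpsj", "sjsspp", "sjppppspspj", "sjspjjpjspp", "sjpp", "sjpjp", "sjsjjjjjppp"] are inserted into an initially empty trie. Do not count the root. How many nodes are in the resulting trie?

55

For each word, the new-node count is its length minus the longest prefix already in the trie:
  "sjp" → 3 new (s, j, p)
  "sjsjsjj" → prefix "sj" already present; 5 new (s, j, s, j, j)
  "sjsjjspsps" → prefix "sjsj" already present; 6 new (j, s, p, s, p, s)
  "sjjjjp" → prefix "sj" already present; 4 new (j, j, j, p)
  "sjspsjpsjjj" → prefix "sjs" already present; 8 new (p, s, j, p, s, j, j, j)
  "sjsjpsj" → prefix "sjsj" already present; 3 new (p, s, j)
  "sjsspp" → prefix "sjs" already present; 3 new (s, p, p)
  "sjppppspspj" → prefix "sjp" already present; 8 new (p, p, p, s, p, s, p, j)
  "sjspjjpjspp" → prefix "sjsp" already present; 7 new (j, j, p, j, s, p, p)
  "sjpp" → prefix "sjpp" already present; 0 new (none)
  "sjpjp" → prefix "sjp" already present; 2 new (j, p)
  "sjsjjjjjppp" → prefix "sjsjj" already present; 6 new (j, j, j, p, p, p)
Total nodes = 3 + 5 + 6 + 4 + 8 + 3 + 3 + 8 + 7 + 0 + 2 + 6 = 55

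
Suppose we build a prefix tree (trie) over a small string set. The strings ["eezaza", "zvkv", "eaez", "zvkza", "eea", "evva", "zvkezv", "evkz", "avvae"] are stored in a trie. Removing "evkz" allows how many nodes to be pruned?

Walk "evkz" from the leaf back toward the root, removing each node that no remaining word uses.
The suffix "kz" (2 nodes) is used only by "evkz"; the node for "ev" still has the child "v", so pruning stops there.
Nodes removed: 2

2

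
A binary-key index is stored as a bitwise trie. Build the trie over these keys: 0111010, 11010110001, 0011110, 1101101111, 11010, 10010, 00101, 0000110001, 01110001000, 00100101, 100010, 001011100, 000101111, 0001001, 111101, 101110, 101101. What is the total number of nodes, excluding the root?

For each word, the new-node count is its length minus the longest prefix already in the trie:
  "0111010" → 7 new (0, 1, 1, 1, 0, 1, 0)
  "11010110001" → 11 new (1, 1, 0, 1, 0, 1, 1, 0, 0, 0, 1)
  "0011110" → prefix "0" already present; 6 new (0, 1, 1, 1, 1, 0)
  "1101101111" → prefix "1101" already present; 6 new (1, 0, 1, 1, 1, 1)
  "11010" → prefix "11010" already present; 0 new (none)
  "10010" → prefix "1" already present; 4 new (0, 0, 1, 0)
  "00101" → prefix "001" already present; 2 new (0, 1)
  "0000110001" → prefix "00" already present; 8 new (0, 0, 1, 1, 0, 0, 0, 1)
  "01110001000" → prefix "01110" already present; 6 new (0, 0, 1, 0, 0, 0)
  "00100101" → prefix "0010" already present; 4 new (0, 1, 0, 1)
  "100010" → prefix "100" already present; 3 new (0, 1, 0)
  "001011100" → prefix "00101" already present; 4 new (1, 1, 0, 0)
  "000101111" → prefix "000" already present; 6 new (1, 0, 1, 1, 1, 1)
  "0001001" → prefix "00010" already present; 2 new (0, 1)
  "111101" → prefix "11" already present; 4 new (1, 1, 0, 1)
  "101110" → prefix "10" already present; 4 new (1, 1, 1, 0)
  "101101" → prefix "1011" already present; 2 new (0, 1)
Total nodes = 7 + 11 + 6 + 6 + 0 + 4 + 2 + 8 + 6 + 4 + 3 + 4 + 6 + 2 + 4 + 4 + 2 = 79

79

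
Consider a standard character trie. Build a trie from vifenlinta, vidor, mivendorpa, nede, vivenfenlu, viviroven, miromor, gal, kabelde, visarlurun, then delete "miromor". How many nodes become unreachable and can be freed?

Walk "miromor" from the leaf back toward the root, removing each node that no remaining word uses.
The suffix "romor" (5 nodes) is used only by "miromor"; the node for "mi" still has the child "v", so pruning stops there.
Nodes removed: 5

5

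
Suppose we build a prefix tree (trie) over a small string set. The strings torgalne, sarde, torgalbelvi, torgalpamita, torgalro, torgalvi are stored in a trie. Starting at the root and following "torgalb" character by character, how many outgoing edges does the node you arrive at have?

The children of the "torgalb" node are the distinct next characters among strings starting with "torgalb".
Distinct next characters after "torgalb": e.
That node has 1 child edge.

1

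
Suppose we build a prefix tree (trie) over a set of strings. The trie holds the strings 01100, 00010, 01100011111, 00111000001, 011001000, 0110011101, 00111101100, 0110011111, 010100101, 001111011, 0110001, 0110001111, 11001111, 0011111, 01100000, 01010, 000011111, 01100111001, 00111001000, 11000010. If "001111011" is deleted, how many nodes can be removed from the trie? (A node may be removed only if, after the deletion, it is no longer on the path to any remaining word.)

A node on "001111011"'s path can go only if nothing else ends at it or branches off below it.
Every node on "001111011" is still needed (e.g. by "00111101100"), so nothing is freed.
Nodes removed: 0

0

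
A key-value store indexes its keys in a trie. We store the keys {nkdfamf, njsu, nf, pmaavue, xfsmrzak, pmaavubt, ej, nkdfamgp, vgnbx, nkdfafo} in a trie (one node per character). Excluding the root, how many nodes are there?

Trace insertions, counting only characters that open a new branch:
  "nkdfamf" → 7 new (n, k, d, f, a, m, f)
  "njsu" → prefix "n" already present; 3 new (j, s, u)
  "nf" → prefix "n" already present; 1 new (f)
  "pmaavue" → 7 new (p, m, a, a, v, u, e)
  "xfsmrzak" → 8 new (x, f, s, m, r, z, a, k)
  "pmaavubt" → prefix "pmaavu" already present; 2 new (b, t)
  "ej" → 2 new (e, j)
  "nkdfamgp" → prefix "nkdfam" already present; 2 new (g, p)
  "vgnbx" → 5 new (v, g, n, b, x)
  "nkdfafo" → prefix "nkdfa" already present; 2 new (f, o)
Total nodes = 7 + 3 + 1 + 7 + 8 + 2 + 2 + 2 + 5 + 2 = 39

39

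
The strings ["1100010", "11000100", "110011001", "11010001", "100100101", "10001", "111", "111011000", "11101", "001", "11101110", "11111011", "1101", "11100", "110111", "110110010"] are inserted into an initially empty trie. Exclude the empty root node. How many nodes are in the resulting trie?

For each word, the new-node count is its length minus the longest prefix already in the trie:
  "1100010" → 7 new (1, 1, 0, 0, 0, 1, 0)
  "11000100" → prefix "1100010" already present; 1 new (0)
  "110011001" → prefix "1100" already present; 5 new (1, 1, 0, 0, 1)
  "11010001" → prefix "110" already present; 5 new (1, 0, 0, 0, 1)
  "100100101" → prefix "1" already present; 8 new (0, 0, 1, 0, 0, 1, 0, 1)
  "10001" → prefix "100" already present; 2 new (0, 1)
  "111" → prefix "11" already present; 1 new (1)
  "111011000" → prefix "111" already present; 6 new (0, 1, 1, 0, 0, 0)
  "11101" → prefix "11101" already present; 0 new (none)
  "001" → 3 new (0, 0, 1)
  "11101110" → prefix "111011" already present; 2 new (1, 0)
  "11111011" → prefix "111" already present; 5 new (1, 1, 0, 1, 1)
  "1101" → prefix "1101" already present; 0 new (none)
  "11100" → prefix "1110" already present; 1 new (0)
  "110111" → prefix "1101" already present; 2 new (1, 1)
  "110110010" → prefix "11011" already present; 4 new (0, 0, 1, 0)
Total nodes = 7 + 1 + 5 + 5 + 8 + 2 + 1 + 6 + 0 + 3 + 2 + 5 + 0 + 1 + 2 + 4 = 52

52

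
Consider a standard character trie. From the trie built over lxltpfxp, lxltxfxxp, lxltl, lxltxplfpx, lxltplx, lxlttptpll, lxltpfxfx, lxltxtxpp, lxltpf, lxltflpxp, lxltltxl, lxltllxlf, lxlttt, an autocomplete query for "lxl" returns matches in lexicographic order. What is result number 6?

lxltpfxfx

DFS of the "lxl" subtree visits, in order: "lxltflpxp", "lxltl", "lxltllxlf", "lxltltxl", "lxltpf", "lxltpfxfx", "lxltpfxp", "lxltplx", "lxlttptpll", "lxlttt", "lxltxfxxp", "lxltxplfpx", "lxltxtxpp"
Position 6: lxltpfxfx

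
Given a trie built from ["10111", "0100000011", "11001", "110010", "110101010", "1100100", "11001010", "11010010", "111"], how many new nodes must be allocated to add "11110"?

"111" is already a path in the trie; the remaining "10" must be added.
Each of the 2 remaining characters creates one node.

2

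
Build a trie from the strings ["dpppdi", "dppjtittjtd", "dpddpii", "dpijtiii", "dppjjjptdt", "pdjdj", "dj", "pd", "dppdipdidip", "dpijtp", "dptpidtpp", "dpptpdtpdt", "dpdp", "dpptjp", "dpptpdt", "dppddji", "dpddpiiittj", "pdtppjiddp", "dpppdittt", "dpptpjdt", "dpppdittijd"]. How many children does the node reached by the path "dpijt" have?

Follow the path "dpijt" to its node, then look at its outgoing edges.
Characters that immediately follow "dpijt" among the stored strings: {i, p}.
That node has 2 child edges.

2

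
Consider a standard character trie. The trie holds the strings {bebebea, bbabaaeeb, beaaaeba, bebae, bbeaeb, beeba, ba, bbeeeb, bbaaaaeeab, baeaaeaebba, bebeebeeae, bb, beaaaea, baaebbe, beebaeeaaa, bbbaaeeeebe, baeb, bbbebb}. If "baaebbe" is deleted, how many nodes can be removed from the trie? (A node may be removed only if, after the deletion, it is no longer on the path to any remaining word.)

5

After clearing the end-marker at "baaebbe", prune upward until reaching a node still needed by another word.
The suffix "aebbe" (5 nodes) is used only by "baaebbe"; the node for "ba" still has the child "e", so pruning stops there.
Nodes removed: 5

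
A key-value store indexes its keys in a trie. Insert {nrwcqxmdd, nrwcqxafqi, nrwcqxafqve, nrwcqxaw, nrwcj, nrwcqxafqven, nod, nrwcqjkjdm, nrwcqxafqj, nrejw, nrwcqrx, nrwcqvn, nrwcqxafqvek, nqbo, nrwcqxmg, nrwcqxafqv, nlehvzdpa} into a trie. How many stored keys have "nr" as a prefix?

14

Walk to "nr"; the words in its subtree are exactly those with that prefix.
Matches: "nrejw", "nrwcj", "nrwcqjkjdm", "nrwcqrx", "nrwcqvn", "nrwcqxafqi", "nrwcqxafqj", "nrwcqxafqv", "nrwcqxafqve", "nrwcqxafqvek", "nrwcqxafqven", "nrwcqxaw", "nrwcqxmdd", "nrwcqxmg"
Count: 14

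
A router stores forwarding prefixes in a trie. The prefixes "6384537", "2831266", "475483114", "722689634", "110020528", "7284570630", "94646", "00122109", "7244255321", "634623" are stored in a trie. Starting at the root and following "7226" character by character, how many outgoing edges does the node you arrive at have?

Follow the path "7226" to its node, then look at its outgoing edges.
Distinct next characters after "7226": 8.
That node has 1 child edge.

1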